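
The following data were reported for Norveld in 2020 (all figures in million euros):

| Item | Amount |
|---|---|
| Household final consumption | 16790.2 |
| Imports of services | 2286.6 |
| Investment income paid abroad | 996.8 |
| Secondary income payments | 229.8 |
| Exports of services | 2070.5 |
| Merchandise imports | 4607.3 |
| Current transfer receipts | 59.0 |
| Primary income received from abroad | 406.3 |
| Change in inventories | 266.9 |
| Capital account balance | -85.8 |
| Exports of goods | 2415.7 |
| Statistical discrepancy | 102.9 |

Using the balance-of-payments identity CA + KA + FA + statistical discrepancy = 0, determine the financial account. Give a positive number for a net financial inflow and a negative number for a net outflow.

3151.9

Goods balance = 2415.7 - 4607.3 = -2191.6
Services balance = 2070.5 - 2286.6 = -216.1
Trade balance (goods + services) = -2191.6 + (-216.1) = -2407.7
Net primary income = 406.3 - 996.8 = -590.5
Net secondary income = 59.0 - 229.8 = -170.8
Current account = -2407.7 + (-590.5) + (-170.8) = -3169.0
Financial account = -(-3169.0 + (-85.8) + 102.9) = 3151.9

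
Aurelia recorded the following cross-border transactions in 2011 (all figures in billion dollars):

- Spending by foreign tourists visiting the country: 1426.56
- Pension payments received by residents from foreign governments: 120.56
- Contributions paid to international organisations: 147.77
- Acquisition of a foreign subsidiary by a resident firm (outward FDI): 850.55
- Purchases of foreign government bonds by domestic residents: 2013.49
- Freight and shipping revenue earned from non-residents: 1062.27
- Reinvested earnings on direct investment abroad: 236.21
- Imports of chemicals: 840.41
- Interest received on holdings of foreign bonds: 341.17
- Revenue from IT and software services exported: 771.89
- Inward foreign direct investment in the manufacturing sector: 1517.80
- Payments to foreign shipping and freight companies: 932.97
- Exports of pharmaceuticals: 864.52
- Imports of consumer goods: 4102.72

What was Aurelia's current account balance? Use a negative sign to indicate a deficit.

Goods: 864.52 - 840.41 - 4102.72 = -4078.61
Services: 1062.27 + 1426.56 + 771.89 - 932.97 = 2327.75
Primary income: 236.21 + 341.17 = 577.38
Secondary income: 120.56 - 147.77 = -27.21
Current account = (-4078.61) + 2327.75 + 577.38 + (-27.21) = -1200.69
(Excluded from the current account — financial account: acquisition of a foreign subsidiary by a resident firm (outward FDI) 850.55, purchases of foreign government bonds by domestic residents 2013.49, inward foreign direct investment in the manufacturing sector 1517.80.)

-1200.69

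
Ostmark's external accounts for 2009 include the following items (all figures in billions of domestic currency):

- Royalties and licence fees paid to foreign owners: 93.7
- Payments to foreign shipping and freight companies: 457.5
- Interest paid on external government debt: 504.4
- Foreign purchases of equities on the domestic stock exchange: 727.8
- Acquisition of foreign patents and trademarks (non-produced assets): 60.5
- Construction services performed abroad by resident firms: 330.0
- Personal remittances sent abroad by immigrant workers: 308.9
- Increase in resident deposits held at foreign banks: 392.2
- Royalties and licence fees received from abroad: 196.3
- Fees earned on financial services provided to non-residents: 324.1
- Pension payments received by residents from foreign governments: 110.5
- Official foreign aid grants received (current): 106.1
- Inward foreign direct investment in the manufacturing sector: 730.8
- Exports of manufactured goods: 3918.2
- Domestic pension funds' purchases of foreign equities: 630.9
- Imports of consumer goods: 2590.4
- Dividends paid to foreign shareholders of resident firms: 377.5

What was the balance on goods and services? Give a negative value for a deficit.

Goods: 3918.2 - 2590.4 = 1327.8
Services: 330.0 + 324.1 + 196.3 - 457.5 - 93.7 = 299.2
Trade balance = 1327.8 + 299.2 = 1627.0
(Excluded from the trade balance — primary income: interest paid on external government debt 504.4, dividends paid to foreign shareholders of resident firms 377.5; financial account: foreign purchases of equities on the domestic stock exchange 727.8, increase in resident deposits held at foreign banks 392.2, inward foreign direct investment in the manufacturing sector 730.8, domestic pension funds' purchases of foreign equities 630.9; capital account: acquisition of foreign patents and trademarks (non-produced assets) 60.5; secondary income: personal remittances sent abroad by immigrant workers 308.9, pension payments received by residents from foreign governments 110.5, official foreign aid grants received (current) 106.1.)

1627.0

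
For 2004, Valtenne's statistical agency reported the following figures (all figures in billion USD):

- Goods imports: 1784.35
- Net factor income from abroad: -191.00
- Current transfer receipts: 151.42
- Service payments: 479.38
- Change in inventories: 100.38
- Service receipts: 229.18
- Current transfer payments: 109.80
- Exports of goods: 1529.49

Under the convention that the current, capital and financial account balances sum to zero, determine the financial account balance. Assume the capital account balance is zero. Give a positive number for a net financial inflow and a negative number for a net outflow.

654.44

Goods balance = 1529.49 - 1784.35 = -254.86
Services balance = 229.18 - 479.38 = -250.20
Trade balance (goods + services) = -254.86 + (-250.20) = -505.06
Net primary income = -191.00
Net secondary income = 151.42 - 109.80 = 41.62
Current account = -505.06 + (-191.00) + 41.62 = -654.44
Financial account = -(-654.44) = 654.44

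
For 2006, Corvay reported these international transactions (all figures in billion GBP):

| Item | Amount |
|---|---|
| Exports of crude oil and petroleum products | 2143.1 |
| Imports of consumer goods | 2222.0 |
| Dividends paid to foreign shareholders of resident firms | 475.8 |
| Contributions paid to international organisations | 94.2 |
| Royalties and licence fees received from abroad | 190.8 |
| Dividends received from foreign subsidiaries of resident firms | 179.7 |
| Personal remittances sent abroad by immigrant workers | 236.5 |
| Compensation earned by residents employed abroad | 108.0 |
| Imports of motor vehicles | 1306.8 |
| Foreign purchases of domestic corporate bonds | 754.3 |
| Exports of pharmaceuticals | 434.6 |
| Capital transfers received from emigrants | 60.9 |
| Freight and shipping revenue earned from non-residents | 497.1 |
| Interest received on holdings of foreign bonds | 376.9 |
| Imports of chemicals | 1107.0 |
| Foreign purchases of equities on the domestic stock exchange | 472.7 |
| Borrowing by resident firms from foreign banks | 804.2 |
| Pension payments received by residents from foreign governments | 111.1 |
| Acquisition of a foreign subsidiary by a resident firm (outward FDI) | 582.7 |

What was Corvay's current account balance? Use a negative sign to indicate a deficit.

Goods: -1107.0 - 1306.8 + 434.6 + 2143.1 - 2222.0 = -2058.1
Services: 190.8 + 497.1 = 687.9
Primary income: 376.9 + 108.0 - 475.8 + 179.7 = 188.8
Secondary income: 111.1 - 94.2 - 236.5 = -219.6
Current account = (-2058.1) + 687.9 + 188.8 + (-219.6) = -1401.0
(Excluded from the current account — financial account: foreign purchases of domestic corporate bonds 754.3, foreign purchases of equities on the domestic stock exchange 472.7, borrowing by resident firms from foreign banks 804.2, acquisition of a foreign subsidiary by a resident firm (outward FDI) 582.7; capital account: capital transfers received from emigrants 60.9.)

-1401.0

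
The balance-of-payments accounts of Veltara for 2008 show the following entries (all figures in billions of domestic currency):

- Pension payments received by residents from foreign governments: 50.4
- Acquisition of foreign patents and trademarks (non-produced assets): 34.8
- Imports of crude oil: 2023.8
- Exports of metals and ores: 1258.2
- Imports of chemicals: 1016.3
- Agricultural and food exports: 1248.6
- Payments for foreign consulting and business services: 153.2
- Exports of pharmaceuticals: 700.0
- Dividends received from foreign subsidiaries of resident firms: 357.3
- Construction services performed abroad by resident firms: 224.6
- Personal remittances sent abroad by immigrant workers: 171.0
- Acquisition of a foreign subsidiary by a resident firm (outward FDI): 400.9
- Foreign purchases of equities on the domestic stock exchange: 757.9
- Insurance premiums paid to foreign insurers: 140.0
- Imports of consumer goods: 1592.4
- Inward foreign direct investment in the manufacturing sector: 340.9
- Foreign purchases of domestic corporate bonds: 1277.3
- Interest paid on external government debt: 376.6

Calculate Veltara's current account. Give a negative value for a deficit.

-1634.2

Goods: 700.0 - 1592.4 + 1248.6 - 1016.3 - 2023.8 + 1258.2 = -1425.7
Services: 224.6 - 153.2 - 140.0 = -68.6
Primary income: -376.6 + 357.3 = -19.3
Secondary income: -171.0 + 50.4 = -120.6
Current account = (-1425.7) + (-68.6) + (-19.3) + (-120.6) = -1634.2
(Excluded from the current account — capital account: acquisition of foreign patents and trademarks (non-produced assets) 34.8; financial account: acquisition of a foreign subsidiary by a resident firm (outward FDI) 400.9, foreign purchases of equities on the domestic stock exchange 757.9, inward foreign direct investment in the manufacturing sector 340.9, foreign purchases of domestic corporate bonds 1277.3.)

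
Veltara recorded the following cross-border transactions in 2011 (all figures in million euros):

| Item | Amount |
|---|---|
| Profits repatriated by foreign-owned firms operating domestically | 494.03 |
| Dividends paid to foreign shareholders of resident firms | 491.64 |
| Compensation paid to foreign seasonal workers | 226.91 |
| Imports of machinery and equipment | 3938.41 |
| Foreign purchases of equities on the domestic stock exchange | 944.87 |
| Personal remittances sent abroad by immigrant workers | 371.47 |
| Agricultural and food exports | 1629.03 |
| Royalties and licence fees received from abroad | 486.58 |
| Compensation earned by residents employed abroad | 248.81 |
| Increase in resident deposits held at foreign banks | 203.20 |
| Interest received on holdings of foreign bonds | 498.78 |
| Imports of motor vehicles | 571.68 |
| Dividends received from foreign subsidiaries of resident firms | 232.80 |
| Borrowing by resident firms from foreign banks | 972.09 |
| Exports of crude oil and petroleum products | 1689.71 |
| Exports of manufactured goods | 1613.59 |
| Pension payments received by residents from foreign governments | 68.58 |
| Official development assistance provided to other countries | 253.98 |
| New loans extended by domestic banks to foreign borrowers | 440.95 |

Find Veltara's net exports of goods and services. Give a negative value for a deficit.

908.82

Goods: 1629.03 + 1689.71 - 3938.41 - 571.68 + 1613.59 = 422.24
Services: 486.58
Trade balance = 422.24 + 486.58 = 908.82
(Excluded from the trade balance — primary income: profits repatriated by foreign-owned firms operating domestically 494.03, dividends paid to foreign shareholders of resident firms 491.64, compensation paid to foreign seasonal workers 226.91, compensation earned by residents employed abroad 248.81, interest received on holdings of foreign bonds 498.78, dividends received from foreign subsidiaries of resident firms 232.80; financial account: foreign purchases of equities on the domestic stock exchange 944.87, increase in resident deposits held at foreign banks 203.20, borrowing by resident firms from foreign banks 972.09, new loans extended by domestic banks to foreign borrowers 440.95; secondary income: personal remittances sent abroad by immigrant workers 371.47, pension payments received by residents from foreign governments 68.58, official development assistance provided to other countries 253.98.)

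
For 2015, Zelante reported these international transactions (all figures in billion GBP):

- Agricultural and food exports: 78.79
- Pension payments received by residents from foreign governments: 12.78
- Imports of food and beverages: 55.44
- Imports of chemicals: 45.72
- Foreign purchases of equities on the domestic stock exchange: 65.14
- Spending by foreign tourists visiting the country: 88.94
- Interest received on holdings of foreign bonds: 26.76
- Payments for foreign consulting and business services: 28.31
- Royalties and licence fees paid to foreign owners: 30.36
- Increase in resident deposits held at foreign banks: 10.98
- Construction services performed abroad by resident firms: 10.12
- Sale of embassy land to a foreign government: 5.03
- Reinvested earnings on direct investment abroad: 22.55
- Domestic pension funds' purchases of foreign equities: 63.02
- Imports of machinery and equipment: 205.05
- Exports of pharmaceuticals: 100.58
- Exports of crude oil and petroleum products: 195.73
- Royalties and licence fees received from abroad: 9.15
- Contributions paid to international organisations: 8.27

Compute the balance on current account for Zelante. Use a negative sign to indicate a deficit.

172.25

Goods: 78.79 + 195.73 - 55.44 + 100.58 - 205.05 - 45.72 = 68.89
Services: -30.36 + 10.12 + 88.94 - 28.31 + 9.15 = 49.54
Primary income: 22.55 + 26.76 = 49.31
Secondary income: 12.78 - 8.27 = 4.51
Current account = 68.89 + 49.54 + 49.31 + 4.51 = 172.25
(Excluded from the current account — financial account: foreign purchases of equities on the domestic stock exchange 65.14, increase in resident deposits held at foreign banks 10.98, domestic pension funds' purchases of foreign equities 63.02; capital account: sale of embassy land to a foreign government 5.03.)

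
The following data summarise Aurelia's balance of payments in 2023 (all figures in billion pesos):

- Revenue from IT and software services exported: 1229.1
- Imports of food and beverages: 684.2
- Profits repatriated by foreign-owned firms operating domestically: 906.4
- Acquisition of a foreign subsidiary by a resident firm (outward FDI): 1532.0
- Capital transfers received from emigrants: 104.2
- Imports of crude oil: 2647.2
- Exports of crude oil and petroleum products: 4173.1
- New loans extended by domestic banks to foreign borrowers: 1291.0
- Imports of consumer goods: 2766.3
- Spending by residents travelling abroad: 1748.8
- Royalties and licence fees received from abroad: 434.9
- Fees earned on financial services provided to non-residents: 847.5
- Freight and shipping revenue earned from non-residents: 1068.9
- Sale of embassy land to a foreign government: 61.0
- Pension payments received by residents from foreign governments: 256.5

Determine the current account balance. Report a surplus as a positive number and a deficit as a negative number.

Goods: -2766.3 + 4173.1 - 2647.2 - 684.2 = -1924.6
Services: 434.9 + 847.5 + 1229.1 - 1748.8 + 1068.9 = 1831.6
Primary income: -906.4
Secondary income: 256.5
Current account = (-1924.6) + 1831.6 + (-906.4) + 256.5 = -742.9
(Excluded from the current account — financial account: acquisition of a foreign subsidiary by a resident firm (outward FDI) 1532.0, new loans extended by domestic banks to foreign borrowers 1291.0; capital account: capital transfers received from emigrants 104.2, sale of embassy land to a foreign government 61.0.)

-742.9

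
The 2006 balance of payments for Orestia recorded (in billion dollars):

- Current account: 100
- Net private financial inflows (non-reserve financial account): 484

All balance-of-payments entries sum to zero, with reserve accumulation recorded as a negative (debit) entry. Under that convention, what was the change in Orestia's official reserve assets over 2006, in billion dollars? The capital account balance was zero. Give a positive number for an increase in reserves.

584

Official reserve transactions balance = -(100 + 484) = -584
An accumulation of reserves is recorded as a debit (negative entry), so the change in the stock of reserves is the negative of that balance.
Change in official reserves = -(-584) = 584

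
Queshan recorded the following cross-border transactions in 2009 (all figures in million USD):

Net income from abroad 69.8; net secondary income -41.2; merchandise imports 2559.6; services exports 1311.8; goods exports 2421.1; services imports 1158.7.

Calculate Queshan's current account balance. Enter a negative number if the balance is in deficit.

43.2

Goods balance = 2421.1 - 2559.6 = -138.5
Services balance = 1311.8 - 1158.7 = 153.1
Trade balance (goods + services) = -138.5 + 153.1 = 14.6
Net primary income = 69.8
Net secondary income = -41.2
Current account = 14.6 + 69.8 + (-41.2) = 43.2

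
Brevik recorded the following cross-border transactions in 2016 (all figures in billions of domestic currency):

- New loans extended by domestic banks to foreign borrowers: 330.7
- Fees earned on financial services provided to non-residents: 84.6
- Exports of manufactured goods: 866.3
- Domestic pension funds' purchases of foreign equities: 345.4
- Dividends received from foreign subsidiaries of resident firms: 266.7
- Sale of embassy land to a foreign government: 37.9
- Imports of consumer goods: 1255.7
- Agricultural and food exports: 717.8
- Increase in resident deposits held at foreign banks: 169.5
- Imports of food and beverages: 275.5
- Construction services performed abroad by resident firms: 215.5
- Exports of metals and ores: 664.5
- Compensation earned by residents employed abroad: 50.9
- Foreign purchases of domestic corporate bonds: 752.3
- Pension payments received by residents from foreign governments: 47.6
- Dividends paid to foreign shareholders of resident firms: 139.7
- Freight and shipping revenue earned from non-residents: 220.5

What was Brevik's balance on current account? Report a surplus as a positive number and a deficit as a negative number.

1463.5

Goods: -1255.7 + 866.3 - 275.5 + 664.5 + 717.8 = 717.4
Services: 215.5 + 84.6 + 220.5 = 520.6
Primary income: 50.9 - 139.7 + 266.7 = 177.9
Secondary income: 47.6
Current account = 717.4 + 520.6 + 177.9 + 47.6 = 1463.5
(Excluded from the current account — financial account: new loans extended by domestic banks to foreign borrowers 330.7, domestic pension funds' purchases of foreign equities 345.4, increase in resident deposits held at foreign banks 169.5, foreign purchases of domestic corporate bonds 752.3; capital account: sale of embassy land to a foreign government 37.9.)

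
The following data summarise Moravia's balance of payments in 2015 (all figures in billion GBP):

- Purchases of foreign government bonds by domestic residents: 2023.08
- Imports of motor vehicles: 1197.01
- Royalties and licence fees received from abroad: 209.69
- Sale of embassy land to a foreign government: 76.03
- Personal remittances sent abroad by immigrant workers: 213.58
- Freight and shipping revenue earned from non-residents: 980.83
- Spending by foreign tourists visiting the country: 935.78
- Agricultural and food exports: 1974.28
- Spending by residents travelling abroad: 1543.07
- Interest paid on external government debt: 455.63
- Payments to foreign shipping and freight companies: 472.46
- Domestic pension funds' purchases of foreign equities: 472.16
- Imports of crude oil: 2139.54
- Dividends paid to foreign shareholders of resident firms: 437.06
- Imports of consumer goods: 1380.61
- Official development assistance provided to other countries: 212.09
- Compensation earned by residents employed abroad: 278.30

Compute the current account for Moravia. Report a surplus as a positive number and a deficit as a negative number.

-3672.17

Goods: -2139.54 - 1197.01 + 1974.28 - 1380.61 = -2742.88
Services: -1543.07 + 209.69 + 935.78 - 472.46 + 980.83 = 110.77
Primary income: -437.06 + 278.30 - 455.63 = -614.39
Secondary income: -213.58 - 212.09 = -425.67
Current account = (-2742.88) + 110.77 + (-614.39) + (-425.67) = -3672.17
(Excluded from the current account — financial account: purchases of foreign government bonds by domestic residents 2023.08, domestic pension funds' purchases of foreign equities 472.16; capital account: sale of embassy land to a foreign government 76.03.)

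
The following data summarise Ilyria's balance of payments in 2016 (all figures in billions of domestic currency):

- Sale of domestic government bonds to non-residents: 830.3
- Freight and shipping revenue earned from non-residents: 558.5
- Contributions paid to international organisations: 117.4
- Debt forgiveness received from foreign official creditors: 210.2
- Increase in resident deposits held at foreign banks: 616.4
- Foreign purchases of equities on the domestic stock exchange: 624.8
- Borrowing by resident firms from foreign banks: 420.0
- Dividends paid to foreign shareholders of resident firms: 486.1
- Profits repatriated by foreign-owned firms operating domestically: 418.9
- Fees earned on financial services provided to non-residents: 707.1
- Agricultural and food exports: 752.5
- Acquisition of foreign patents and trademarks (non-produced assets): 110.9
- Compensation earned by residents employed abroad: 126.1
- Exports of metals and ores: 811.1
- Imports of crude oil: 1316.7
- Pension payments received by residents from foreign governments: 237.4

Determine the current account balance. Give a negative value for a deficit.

853.6

Goods: -1316.7 + 752.5 + 811.1 = 246.9
Services: 558.5 + 707.1 = 1265.6
Primary income: -486.1 - 418.9 + 126.1 = -778.9
Secondary income: 237.4 - 117.4 = 120.0
Current account = 246.9 + 1265.6 + (-778.9) + 120.0 = 853.6
(Excluded from the current account — financial account: sale of domestic government bonds to non-residents 830.3, increase in resident deposits held at foreign banks 616.4, foreign purchases of equities on the domestic stock exchange 624.8, borrowing by resident firms from foreign banks 420.0; capital account: debt forgiveness received from foreign official creditors 210.2, acquisition of foreign patents and trademarks (non-produced assets) 110.9.)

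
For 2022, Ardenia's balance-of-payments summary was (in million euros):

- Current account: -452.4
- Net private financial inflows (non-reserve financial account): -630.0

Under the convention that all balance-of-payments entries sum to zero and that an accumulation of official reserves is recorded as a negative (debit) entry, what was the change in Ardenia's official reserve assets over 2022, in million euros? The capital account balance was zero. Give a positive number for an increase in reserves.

-1082.4

Official reserve transactions balance = -((-452.4) + (-630.0)) = 1082.4
An accumulation of reserves is recorded as a debit (negative entry), so the change in the stock of reserves is the negative of that balance.
Change in official reserves = -(1082.4) = -1082.4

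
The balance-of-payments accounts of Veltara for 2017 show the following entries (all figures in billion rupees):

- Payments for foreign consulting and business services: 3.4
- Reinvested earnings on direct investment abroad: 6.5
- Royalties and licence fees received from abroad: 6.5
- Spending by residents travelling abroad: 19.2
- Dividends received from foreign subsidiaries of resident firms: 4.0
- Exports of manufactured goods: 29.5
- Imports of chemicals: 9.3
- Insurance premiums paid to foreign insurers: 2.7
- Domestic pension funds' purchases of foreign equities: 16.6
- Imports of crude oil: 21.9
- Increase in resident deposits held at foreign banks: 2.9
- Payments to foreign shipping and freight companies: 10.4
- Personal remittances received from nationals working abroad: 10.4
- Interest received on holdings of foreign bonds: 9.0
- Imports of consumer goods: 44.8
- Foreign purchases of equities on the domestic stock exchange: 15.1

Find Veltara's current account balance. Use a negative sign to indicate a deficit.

Goods: 29.5 - 44.8 - 9.3 - 21.9 = -46.5
Services: -3.4 + 6.5 - 10.4 - 19.2 - 2.7 = -29.2
Primary income: 9.0 + 4.0 + 6.5 = 19.5
Secondary income: 10.4
Current account = (-46.5) + (-29.2) + 19.5 + 10.4 = -45.8
(Excluded from the current account — financial account: domestic pension funds' purchases of foreign equities 16.6, increase in resident deposits held at foreign banks 2.9, foreign purchases of equities on the domestic stock exchange 15.1.)

-45.8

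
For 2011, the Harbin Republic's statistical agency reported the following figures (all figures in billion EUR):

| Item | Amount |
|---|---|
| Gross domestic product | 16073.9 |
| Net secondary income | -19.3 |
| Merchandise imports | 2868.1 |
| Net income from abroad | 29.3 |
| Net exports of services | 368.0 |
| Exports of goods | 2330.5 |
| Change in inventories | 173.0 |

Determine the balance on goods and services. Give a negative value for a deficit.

Goods balance = 2330.5 - 2868.1 = -537.6
Services balance = 368.0
Trade balance (goods + services) = -537.6 + 368.0 = -169.6

-169.6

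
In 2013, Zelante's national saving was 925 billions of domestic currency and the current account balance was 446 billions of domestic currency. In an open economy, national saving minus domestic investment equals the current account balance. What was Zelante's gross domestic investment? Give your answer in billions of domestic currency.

I = S - CA = 925 - 446 = 479

479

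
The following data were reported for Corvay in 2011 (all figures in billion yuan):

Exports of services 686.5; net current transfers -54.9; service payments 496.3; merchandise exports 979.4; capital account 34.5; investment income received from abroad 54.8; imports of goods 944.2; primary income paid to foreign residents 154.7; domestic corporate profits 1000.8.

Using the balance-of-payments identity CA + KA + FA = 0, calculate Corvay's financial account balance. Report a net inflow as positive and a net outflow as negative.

Goods balance = 979.4 - 944.2 = 35.2
Services balance = 686.5 - 496.3 = 190.2
Trade balance (goods + services) = 35.2 + 190.2 = 225.4
Net primary income = 54.8 - 154.7 = -99.9
Net secondary income = -54.9
Current account = 225.4 + (-99.9) + (-54.9) = 70.6
Financial account = -(70.6 + 34.5) = -105.1

-105.1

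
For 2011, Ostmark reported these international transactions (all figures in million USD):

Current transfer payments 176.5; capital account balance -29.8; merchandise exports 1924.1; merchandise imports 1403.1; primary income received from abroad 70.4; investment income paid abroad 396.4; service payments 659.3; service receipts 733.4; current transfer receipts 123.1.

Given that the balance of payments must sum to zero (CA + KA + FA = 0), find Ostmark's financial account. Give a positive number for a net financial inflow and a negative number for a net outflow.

Goods balance = 1924.1 - 1403.1 = 521.0
Services balance = 733.4 - 659.3 = 74.1
Trade balance (goods + services) = 521.0 + 74.1 = 595.1
Net primary income = 70.4 - 396.4 = -326.0
Net secondary income = 123.1 - 176.5 = -53.4
Current account = 595.1 + (-326.0) + (-53.4) = 215.7
Financial account = -(215.7 + (-29.8)) = -185.9

-185.9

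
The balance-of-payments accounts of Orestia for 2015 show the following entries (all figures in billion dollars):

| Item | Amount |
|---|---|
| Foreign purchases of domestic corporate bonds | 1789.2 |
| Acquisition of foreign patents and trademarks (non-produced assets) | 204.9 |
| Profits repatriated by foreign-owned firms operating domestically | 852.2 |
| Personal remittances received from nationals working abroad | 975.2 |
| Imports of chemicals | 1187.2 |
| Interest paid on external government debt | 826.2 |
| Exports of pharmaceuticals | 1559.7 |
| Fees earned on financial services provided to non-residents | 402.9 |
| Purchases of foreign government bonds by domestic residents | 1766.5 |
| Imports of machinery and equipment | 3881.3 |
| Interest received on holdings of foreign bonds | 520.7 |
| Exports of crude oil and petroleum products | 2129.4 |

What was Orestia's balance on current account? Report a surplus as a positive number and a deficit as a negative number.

Goods: -1187.2 + 1559.7 - 3881.3 + 2129.4 = -1379.4
Services: 402.9
Primary income: -826.2 + 520.7 - 852.2 = -1157.7
Secondary income: 975.2
Current account = (-1379.4) + 402.9 + (-1157.7) + 975.2 = -1159.0
(Excluded from the current account — financial account: foreign purchases of domestic corporate bonds 1789.2, purchases of foreign government bonds by domestic residents 1766.5; capital account: acquisition of foreign patents and trademarks (non-produced assets) 204.9.)

-1159.0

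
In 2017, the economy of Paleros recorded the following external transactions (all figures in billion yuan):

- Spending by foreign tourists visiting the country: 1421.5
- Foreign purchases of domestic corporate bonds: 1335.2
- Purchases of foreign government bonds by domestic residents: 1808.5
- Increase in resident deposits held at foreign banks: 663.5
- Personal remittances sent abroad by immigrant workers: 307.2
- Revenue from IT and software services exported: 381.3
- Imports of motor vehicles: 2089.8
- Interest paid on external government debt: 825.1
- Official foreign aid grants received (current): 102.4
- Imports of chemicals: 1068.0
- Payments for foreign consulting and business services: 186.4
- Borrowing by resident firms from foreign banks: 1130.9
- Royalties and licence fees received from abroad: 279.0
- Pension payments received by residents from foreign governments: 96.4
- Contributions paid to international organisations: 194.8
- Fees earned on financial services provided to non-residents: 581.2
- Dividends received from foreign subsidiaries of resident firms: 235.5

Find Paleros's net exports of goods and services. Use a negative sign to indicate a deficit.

Goods: -1068.0 - 2089.8 = -3157.8
Services: 1421.5 + 381.3 + 279.0 - 186.4 + 581.2 = 2476.6
Trade balance = -3157.8 + 2476.6 = -681.2
(Excluded from the trade balance — financial account: foreign purchases of domestic corporate bonds 1335.2, purchases of foreign government bonds by domestic residents 1808.5, increase in resident deposits held at foreign banks 663.5, borrowing by resident firms from foreign banks 1130.9; secondary income: personal remittances sent abroad by immigrant workers 307.2, official foreign aid grants received (current) 102.4, pension payments received by residents from foreign governments 96.4, contributions paid to international organisations 194.8; primary income: interest paid on external government debt 825.1, dividends received from foreign subsidiaries of resident firms 235.5.)

-681.2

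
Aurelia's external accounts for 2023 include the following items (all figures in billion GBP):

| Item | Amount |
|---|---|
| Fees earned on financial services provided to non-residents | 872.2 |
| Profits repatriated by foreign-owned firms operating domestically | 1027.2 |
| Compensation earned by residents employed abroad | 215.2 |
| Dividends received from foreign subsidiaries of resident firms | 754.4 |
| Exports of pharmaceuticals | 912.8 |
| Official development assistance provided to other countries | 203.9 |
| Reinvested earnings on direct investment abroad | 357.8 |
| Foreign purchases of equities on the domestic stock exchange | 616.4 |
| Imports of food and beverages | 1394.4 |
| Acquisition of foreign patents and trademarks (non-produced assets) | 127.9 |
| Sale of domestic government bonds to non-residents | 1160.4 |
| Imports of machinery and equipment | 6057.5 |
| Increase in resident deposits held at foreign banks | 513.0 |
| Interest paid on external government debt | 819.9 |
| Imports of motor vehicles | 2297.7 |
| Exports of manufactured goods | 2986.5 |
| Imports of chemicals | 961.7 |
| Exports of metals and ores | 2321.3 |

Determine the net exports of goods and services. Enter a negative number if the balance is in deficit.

-3618.5

Goods: -2297.7 - 961.7 + 2321.3 + 912.8 - 1394.4 - 6057.5 + 2986.5 = -4490.7
Services: 872.2
Trade balance = -4490.7 + 872.2 = -3618.5
(Excluded from the trade balance — primary income: profits repatriated by foreign-owned firms operating domestically 1027.2, compensation earned by residents employed abroad 215.2, dividends received from foreign subsidiaries of resident firms 754.4, reinvested earnings on direct investment abroad 357.8, interest paid on external government debt 819.9; secondary income: official development assistance provided to other countries 203.9; financial account: foreign purchases of equities on the domestic stock exchange 616.4, sale of domestic government bonds to non-residents 1160.4, increase in resident deposits held at foreign banks 513.0; capital account: acquisition of foreign patents and trademarks (non-produced assets) 127.9.)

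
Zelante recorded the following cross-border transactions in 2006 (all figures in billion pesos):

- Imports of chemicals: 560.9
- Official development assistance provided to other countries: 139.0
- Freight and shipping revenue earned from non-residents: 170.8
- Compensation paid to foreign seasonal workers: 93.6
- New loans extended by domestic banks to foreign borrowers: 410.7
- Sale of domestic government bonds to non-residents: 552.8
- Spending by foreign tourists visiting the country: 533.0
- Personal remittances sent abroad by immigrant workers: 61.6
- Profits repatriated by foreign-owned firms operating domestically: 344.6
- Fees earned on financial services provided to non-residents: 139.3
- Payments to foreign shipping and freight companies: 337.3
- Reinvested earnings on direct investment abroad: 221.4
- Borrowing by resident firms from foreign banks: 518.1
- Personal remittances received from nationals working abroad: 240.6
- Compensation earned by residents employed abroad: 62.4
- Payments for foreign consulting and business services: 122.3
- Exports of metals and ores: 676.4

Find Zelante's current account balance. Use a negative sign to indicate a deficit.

384.6

Goods: -560.9 + 676.4 = 115.5
Services: -337.3 - 122.3 + 533.0 + 170.8 + 139.3 = 383.5
Primary income: -93.6 + 221.4 + 62.4 - 344.6 = -154.4
Secondary income: -139.0 + 240.6 - 61.6 = 40.0
Current account = 115.5 + 383.5 + (-154.4) + 40.0 = 384.6
(Excluded from the current account — financial account: new loans extended by domestic banks to foreign borrowers 410.7, sale of domestic government bonds to non-residents 552.8, borrowing by resident firms from foreign banks 518.1.)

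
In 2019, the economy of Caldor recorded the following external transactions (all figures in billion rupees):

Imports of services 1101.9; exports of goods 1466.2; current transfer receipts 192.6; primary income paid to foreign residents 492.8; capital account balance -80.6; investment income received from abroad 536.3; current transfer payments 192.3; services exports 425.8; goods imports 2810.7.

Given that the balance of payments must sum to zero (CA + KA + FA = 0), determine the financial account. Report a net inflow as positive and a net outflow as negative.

2057.4

Goods balance = 1466.2 - 2810.7 = -1344.5
Services balance = 425.8 - 1101.9 = -676.1
Trade balance (goods + services) = -1344.5 + (-676.1) = -2020.6
Net primary income = 536.3 - 492.8 = 43.5
Net secondary income = 192.6 - 192.3 = 0.3
Current account = -2020.6 + 43.5 + 0.3 = -1976.8
Financial account = -(-1976.8 + (-80.6)) = 2057.4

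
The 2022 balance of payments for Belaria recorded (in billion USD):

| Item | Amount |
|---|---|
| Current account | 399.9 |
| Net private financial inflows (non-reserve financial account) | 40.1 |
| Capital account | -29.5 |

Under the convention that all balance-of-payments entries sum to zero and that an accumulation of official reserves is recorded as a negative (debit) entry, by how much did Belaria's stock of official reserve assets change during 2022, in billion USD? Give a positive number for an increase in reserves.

Official reserve transactions balance = -(399.9 + (-29.5) + 40.1) = -410.5
An accumulation of reserves is recorded as a debit (negative entry), so the change in the stock of reserves is the negative of that balance.
Change in official reserves = -(-410.5) = 410.5

410.5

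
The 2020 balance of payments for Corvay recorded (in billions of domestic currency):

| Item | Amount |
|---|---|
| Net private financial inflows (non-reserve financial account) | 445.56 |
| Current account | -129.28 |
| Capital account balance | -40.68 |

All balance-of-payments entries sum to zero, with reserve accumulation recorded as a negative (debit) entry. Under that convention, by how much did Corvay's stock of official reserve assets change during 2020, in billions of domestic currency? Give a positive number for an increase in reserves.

Official reserve transactions balance = -((-129.28) + (-40.68) + 445.56) = -275.60
An accumulation of reserves is recorded as a debit (negative entry), so the change in the stock of reserves is the negative of that balance.
Change in official reserves = -(-275.60) = 275.60

275.60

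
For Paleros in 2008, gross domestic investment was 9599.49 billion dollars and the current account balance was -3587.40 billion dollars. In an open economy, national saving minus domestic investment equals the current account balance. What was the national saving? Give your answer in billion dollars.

S = I + CA = 9599.49 + (-3587.40) = 6012.09

6012.09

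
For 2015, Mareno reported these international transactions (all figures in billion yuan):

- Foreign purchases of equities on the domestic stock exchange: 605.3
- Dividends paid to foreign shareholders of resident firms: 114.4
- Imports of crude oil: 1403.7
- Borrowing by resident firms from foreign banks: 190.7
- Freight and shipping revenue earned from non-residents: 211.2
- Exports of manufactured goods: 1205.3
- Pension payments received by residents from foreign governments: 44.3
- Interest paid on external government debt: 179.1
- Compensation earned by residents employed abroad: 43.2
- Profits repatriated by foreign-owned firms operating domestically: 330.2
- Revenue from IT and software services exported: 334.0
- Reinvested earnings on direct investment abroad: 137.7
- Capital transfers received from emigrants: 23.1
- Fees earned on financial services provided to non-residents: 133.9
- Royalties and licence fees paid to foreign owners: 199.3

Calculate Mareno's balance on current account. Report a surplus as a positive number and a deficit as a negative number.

Goods: 1205.3 - 1403.7 = -198.4
Services: 334.0 + 211.2 + 133.9 - 199.3 = 479.8
Primary income: -330.2 - 179.1 + 137.7 - 114.4 + 43.2 = -442.8
Secondary income: 44.3
Current account = (-198.4) + 479.8 + (-442.8) + 44.3 = -117.1
(Excluded from the current account — financial account: foreign purchases of equities on the domestic stock exchange 605.3, borrowing by resident firms from foreign banks 190.7; capital account: capital transfers received from emigrants 23.1.)

-117.1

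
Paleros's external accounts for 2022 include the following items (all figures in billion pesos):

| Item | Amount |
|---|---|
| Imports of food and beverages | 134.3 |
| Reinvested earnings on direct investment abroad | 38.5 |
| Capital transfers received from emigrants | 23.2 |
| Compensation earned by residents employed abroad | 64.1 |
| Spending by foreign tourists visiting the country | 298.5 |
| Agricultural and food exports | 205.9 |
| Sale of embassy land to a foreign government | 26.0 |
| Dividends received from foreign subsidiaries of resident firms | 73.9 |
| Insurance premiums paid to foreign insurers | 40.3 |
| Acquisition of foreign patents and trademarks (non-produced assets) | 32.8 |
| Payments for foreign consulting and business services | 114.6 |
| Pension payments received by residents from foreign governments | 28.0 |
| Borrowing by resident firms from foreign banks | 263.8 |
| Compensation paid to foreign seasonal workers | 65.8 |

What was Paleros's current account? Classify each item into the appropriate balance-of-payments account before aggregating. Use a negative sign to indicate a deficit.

Goods: 205.9 - 134.3 = 71.6
Services: 298.5 - 40.3 - 114.6 = 143.6
Primary income: -65.8 + 73.9 + 64.1 + 38.5 = 110.7
Secondary income: 28.0
Current account = 71.6 + 143.6 + 110.7 + 28.0 = 353.9
(Excluded from the current account — capital account: capital transfers received from emigrants 23.2, sale of embassy land to a foreign government 26.0, acquisition of foreign patents and trademarks (non-produced assets) 32.8; financial account: borrowing by resident firms from foreign banks 263.8.)

353.9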